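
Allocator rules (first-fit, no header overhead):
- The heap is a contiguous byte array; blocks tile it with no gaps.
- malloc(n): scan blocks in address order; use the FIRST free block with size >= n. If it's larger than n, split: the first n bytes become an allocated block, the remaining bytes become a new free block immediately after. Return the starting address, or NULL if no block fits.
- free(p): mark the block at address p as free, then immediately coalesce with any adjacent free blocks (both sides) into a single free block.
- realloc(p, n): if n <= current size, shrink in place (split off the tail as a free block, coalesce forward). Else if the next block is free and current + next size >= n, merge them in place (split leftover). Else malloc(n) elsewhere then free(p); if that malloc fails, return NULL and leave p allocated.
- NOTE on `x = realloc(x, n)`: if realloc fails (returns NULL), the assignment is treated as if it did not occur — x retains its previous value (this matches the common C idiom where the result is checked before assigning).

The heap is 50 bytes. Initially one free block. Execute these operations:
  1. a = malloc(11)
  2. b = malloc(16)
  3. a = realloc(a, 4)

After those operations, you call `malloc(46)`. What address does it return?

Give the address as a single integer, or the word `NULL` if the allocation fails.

Answer: NULL

Derivation:
Op 1: a = malloc(11) -> a = 0; heap: [0-10 ALLOC][11-49 FREE]
Op 2: b = malloc(16) -> b = 11; heap: [0-10 ALLOC][11-26 ALLOC][27-49 FREE]
Op 3: a = realloc(a, 4) -> a = 0; heap: [0-3 ALLOC][4-10 FREE][11-26 ALLOC][27-49 FREE]
malloc(46): first-fit scan over [0-3 ALLOC][4-10 FREE][11-26 ALLOC][27-49 FREE] -> NULL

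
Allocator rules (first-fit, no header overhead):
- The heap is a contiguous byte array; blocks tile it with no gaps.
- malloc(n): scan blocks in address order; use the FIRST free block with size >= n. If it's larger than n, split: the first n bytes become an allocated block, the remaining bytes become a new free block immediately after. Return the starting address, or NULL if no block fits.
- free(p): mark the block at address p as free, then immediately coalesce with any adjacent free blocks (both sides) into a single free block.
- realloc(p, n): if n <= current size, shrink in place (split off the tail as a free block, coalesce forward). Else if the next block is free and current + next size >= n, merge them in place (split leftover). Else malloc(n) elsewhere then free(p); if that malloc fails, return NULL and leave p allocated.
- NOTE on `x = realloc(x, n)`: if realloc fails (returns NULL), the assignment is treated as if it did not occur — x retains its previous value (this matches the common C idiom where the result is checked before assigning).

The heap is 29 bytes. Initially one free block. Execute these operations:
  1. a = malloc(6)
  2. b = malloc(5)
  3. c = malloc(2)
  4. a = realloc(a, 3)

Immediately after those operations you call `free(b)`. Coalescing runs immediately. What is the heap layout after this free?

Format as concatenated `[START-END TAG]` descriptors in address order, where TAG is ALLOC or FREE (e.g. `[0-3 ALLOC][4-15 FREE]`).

Op 1: a = malloc(6) -> a = 0; heap: [0-5 ALLOC][6-28 FREE]
Op 2: b = malloc(5) -> b = 6; heap: [0-5 ALLOC][6-10 ALLOC][11-28 FREE]
Op 3: c = malloc(2) -> c = 11; heap: [0-5 ALLOC][6-10 ALLOC][11-12 ALLOC][13-28 FREE]
Op 4: a = realloc(a, 3) -> a = 0; heap: [0-2 ALLOC][3-5 FREE][6-10 ALLOC][11-12 ALLOC][13-28 FREE]
free(b): b = 6 -> block [6-10 ALLOC]; mark free, coalesce with adjacent free neighbors -> [0-2 ALLOC][3-10 FREE][11-12 ALLOC][13-28 FREE]

Answer: [0-2 ALLOC][3-10 FREE][11-12 ALLOC][13-28 FREE]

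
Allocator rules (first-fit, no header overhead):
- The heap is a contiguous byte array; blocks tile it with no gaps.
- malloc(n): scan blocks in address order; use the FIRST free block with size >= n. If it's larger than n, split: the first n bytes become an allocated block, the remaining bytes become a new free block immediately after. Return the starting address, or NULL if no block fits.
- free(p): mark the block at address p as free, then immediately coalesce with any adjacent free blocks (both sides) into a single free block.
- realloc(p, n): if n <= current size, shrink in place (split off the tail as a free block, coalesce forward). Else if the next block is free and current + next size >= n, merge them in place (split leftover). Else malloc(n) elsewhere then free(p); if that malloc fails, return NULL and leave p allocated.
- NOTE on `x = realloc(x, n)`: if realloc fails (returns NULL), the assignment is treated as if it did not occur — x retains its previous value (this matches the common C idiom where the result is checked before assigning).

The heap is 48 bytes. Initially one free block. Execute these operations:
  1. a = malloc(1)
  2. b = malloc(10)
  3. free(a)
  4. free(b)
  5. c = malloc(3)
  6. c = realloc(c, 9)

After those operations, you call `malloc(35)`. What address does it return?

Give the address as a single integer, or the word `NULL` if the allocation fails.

Answer: 9

Derivation:
Op 1: a = malloc(1) -> a = 0; heap: [0-0 ALLOC][1-47 FREE]
Op 2: b = malloc(10) -> b = 1; heap: [0-0 ALLOC][1-10 ALLOC][11-47 FREE]
Op 3: free(a) -> (freed a); heap: [0-0 FREE][1-10 ALLOC][11-47 FREE]
Op 4: free(b) -> (freed b); heap: [0-47 FREE]
Op 5: c = malloc(3) -> c = 0; heap: [0-2 ALLOC][3-47 FREE]
Op 6: c = realloc(c, 9) -> c = 0; heap: [0-8 ALLOC][9-47 FREE]
malloc(35): first-fit scan over [0-8 ALLOC][9-47 FREE] -> 9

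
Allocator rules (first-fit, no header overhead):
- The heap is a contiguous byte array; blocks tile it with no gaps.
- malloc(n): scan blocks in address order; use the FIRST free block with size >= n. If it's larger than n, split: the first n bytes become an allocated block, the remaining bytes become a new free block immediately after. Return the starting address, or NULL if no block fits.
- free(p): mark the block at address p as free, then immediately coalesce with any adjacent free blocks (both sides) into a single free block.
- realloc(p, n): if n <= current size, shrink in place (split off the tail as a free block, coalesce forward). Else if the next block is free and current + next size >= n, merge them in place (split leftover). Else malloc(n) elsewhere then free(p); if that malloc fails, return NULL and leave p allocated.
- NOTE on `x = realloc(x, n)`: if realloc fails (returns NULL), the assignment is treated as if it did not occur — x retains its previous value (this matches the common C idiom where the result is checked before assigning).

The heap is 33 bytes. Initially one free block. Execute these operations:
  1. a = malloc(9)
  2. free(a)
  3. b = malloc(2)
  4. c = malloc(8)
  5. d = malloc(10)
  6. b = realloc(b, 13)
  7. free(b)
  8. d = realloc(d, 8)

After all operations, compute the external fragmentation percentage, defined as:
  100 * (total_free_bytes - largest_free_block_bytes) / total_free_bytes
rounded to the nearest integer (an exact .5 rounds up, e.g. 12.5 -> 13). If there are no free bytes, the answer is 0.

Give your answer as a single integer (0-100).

Answer: 12

Derivation:
Op 1: a = malloc(9) -> a = 0; heap: [0-8 ALLOC][9-32 FREE]
Op 2: free(a) -> (freed a); heap: [0-32 FREE]
Op 3: b = malloc(2) -> b = 0; heap: [0-1 ALLOC][2-32 FREE]
Op 4: c = malloc(8) -> c = 2; heap: [0-1 ALLOC][2-9 ALLOC][10-32 FREE]
Op 5: d = malloc(10) -> d = 10; heap: [0-1 ALLOC][2-9 ALLOC][10-19 ALLOC][20-32 FREE]
Op 6: b = realloc(b, 13) -> b = 20; heap: [0-1 FREE][2-9 ALLOC][10-19 ALLOC][20-32 ALLOC]
Op 7: free(b) -> (freed b); heap: [0-1 FREE][2-9 ALLOC][10-19 ALLOC][20-32 FREE]
Op 8: d = realloc(d, 8) -> d = 10; heap: [0-1 FREE][2-9 ALLOC][10-17 ALLOC][18-32 FREE]
Free blocks: [2 15] total_free=17 largest=15 -> 100*(17-15)/17 = 200/17 ≈ 11.765 -> rounds to 12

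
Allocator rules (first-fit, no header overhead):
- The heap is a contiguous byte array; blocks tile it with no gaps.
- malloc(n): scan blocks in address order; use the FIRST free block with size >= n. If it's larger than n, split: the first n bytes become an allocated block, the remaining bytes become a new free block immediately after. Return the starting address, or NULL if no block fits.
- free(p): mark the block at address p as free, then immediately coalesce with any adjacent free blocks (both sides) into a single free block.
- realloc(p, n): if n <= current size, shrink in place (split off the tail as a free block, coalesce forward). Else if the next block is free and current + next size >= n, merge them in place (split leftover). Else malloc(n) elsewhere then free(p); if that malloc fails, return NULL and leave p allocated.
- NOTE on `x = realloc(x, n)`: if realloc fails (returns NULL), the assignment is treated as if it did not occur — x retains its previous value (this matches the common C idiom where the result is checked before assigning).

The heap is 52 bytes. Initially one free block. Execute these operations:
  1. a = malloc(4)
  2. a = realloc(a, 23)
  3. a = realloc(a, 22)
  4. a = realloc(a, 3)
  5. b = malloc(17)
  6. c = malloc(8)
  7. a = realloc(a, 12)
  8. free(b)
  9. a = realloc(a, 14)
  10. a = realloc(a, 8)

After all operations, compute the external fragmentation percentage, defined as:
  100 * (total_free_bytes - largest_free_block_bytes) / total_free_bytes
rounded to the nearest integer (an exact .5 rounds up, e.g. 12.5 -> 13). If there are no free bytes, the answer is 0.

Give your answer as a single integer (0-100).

Op 1: a = malloc(4) -> a = 0; heap: [0-3 ALLOC][4-51 FREE]
Op 2: a = realloc(a, 23) -> a = 0; heap: [0-22 ALLOC][23-51 FREE]
Op 3: a = realloc(a, 22) -> a = 0; heap: [0-21 ALLOC][22-51 FREE]
Op 4: a = realloc(a, 3) -> a = 0; heap: [0-2 ALLOC][3-51 FREE]
Op 5: b = malloc(17) -> b = 3; heap: [0-2 ALLOC][3-19 ALLOC][20-51 FREE]
Op 6: c = malloc(8) -> c = 20; heap: [0-2 ALLOC][3-19 ALLOC][20-27 ALLOC][28-51 FREE]
Op 7: a = realloc(a, 12) -> a = 28; heap: [0-2 FREE][3-19 ALLOC][20-27 ALLOC][28-39 ALLOC][40-51 FREE]
Op 8: free(b) -> (freed b); heap: [0-19 FREE][20-27 ALLOC][28-39 ALLOC][40-51 FREE]
Op 9: a = realloc(a, 14) -> a = 28; heap: [0-19 FREE][20-27 ALLOC][28-41 ALLOC][42-51 FREE]
Op 10: a = realloc(a, 8) -> a = 28; heap: [0-19 FREE][20-27 ALLOC][28-35 ALLOC][36-51 FREE]
Free blocks: [20 16] total_free=36 largest=20 -> 100*(36-20)/36 = 1600/36 ≈ 44.444 -> rounds to 44

Answer: 44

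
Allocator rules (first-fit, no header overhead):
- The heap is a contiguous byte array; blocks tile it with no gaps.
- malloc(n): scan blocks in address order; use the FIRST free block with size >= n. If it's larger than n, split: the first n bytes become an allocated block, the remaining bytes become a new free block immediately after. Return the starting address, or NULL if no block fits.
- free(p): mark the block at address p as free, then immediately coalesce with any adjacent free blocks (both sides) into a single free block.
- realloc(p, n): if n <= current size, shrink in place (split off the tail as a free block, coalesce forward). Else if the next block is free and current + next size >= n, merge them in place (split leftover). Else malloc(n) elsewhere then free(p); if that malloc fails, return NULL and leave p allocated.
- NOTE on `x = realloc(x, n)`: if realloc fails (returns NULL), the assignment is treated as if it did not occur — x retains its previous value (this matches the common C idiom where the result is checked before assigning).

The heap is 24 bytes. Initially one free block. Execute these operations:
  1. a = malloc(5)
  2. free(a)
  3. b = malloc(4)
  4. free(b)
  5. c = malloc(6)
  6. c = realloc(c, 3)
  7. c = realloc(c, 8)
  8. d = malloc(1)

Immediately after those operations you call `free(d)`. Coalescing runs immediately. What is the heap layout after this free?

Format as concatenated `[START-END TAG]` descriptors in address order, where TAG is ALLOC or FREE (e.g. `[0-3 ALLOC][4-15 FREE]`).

Answer: [0-7 ALLOC][8-23 FREE]

Derivation:
Op 1: a = malloc(5) -> a = 0; heap: [0-4 ALLOC][5-23 FREE]
Op 2: free(a) -> (freed a); heap: [0-23 FREE]
Op 3: b = malloc(4) -> b = 0; heap: [0-3 ALLOC][4-23 FREE]
Op 4: free(b) -> (freed b); heap: [0-23 FREE]
Op 5: c = malloc(6) -> c = 0; heap: [0-5 ALLOC][6-23 FREE]
Op 6: c = realloc(c, 3) -> c = 0; heap: [0-2 ALLOC][3-23 FREE]
Op 7: c = realloc(c, 8) -> c = 0; heap: [0-7 ALLOC][8-23 FREE]
Op 8: d = malloc(1) -> d = 8; heap: [0-7 ALLOC][8-8 ALLOC][9-23 FREE]
free(d): d = 8 -> block [8-8 ALLOC]; mark free, coalesce with adjacent free neighbors -> [0-7 ALLOC][8-23 FREE]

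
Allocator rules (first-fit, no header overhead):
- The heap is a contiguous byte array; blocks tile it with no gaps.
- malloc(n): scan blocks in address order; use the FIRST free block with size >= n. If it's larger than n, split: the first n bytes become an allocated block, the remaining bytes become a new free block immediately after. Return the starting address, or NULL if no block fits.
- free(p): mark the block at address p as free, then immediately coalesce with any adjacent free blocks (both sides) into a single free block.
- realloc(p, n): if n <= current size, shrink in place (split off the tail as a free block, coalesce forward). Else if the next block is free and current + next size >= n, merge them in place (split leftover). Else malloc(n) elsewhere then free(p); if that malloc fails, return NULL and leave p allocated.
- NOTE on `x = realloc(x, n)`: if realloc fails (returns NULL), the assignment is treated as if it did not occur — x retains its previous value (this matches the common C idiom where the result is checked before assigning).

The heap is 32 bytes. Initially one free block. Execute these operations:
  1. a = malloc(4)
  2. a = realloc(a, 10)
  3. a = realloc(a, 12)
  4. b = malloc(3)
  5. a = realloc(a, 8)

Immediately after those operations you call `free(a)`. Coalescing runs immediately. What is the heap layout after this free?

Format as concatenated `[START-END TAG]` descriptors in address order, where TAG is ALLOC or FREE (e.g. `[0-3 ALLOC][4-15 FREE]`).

Answer: [0-11 FREE][12-14 ALLOC][15-31 FREE]

Derivation:
Op 1: a = malloc(4) -> a = 0; heap: [0-3 ALLOC][4-31 FREE]
Op 2: a = realloc(a, 10) -> a = 0; heap: [0-9 ALLOC][10-31 FREE]
Op 3: a = realloc(a, 12) -> a = 0; heap: [0-11 ALLOC][12-31 FREE]
Op 4: b = malloc(3) -> b = 12; heap: [0-11 ALLOC][12-14 ALLOC][15-31 FREE]
Op 5: a = realloc(a, 8) -> a = 0; heap: [0-7 ALLOC][8-11 FREE][12-14 ALLOC][15-31 FREE]
free(a): a = 0 -> block [0-7 ALLOC]; mark free, coalesce with adjacent free neighbors -> [0-11 FREE][12-14 ALLOC][15-31 FREE]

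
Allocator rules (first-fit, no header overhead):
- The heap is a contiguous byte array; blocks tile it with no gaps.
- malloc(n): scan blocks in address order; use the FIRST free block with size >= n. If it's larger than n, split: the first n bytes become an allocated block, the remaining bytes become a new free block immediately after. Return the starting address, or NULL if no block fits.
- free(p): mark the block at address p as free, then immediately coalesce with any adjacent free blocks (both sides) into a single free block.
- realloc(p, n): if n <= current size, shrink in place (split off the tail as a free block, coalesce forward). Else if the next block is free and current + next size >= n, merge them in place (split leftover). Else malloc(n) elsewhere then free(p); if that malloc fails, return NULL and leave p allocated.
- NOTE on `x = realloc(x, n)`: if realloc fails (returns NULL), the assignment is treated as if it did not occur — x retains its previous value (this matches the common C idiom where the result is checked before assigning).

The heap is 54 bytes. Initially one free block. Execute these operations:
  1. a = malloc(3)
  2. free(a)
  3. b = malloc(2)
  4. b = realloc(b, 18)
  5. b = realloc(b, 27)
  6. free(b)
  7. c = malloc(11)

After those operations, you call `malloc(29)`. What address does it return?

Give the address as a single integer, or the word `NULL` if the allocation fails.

Answer: 11

Derivation:
Op 1: a = malloc(3) -> a = 0; heap: [0-2 ALLOC][3-53 FREE]
Op 2: free(a) -> (freed a); heap: [0-53 FREE]
Op 3: b = malloc(2) -> b = 0; heap: [0-1 ALLOC][2-53 FREE]
Op 4: b = realloc(b, 18) -> b = 0; heap: [0-17 ALLOC][18-53 FREE]
Op 5: b = realloc(b, 27) -> b = 0; heap: [0-26 ALLOC][27-53 FREE]
Op 6: free(b) -> (freed b); heap: [0-53 FREE]
Op 7: c = malloc(11) -> c = 0; heap: [0-10 ALLOC][11-53 FREE]
malloc(29): first-fit scan over [0-10 ALLOC][11-53 FREE] -> 11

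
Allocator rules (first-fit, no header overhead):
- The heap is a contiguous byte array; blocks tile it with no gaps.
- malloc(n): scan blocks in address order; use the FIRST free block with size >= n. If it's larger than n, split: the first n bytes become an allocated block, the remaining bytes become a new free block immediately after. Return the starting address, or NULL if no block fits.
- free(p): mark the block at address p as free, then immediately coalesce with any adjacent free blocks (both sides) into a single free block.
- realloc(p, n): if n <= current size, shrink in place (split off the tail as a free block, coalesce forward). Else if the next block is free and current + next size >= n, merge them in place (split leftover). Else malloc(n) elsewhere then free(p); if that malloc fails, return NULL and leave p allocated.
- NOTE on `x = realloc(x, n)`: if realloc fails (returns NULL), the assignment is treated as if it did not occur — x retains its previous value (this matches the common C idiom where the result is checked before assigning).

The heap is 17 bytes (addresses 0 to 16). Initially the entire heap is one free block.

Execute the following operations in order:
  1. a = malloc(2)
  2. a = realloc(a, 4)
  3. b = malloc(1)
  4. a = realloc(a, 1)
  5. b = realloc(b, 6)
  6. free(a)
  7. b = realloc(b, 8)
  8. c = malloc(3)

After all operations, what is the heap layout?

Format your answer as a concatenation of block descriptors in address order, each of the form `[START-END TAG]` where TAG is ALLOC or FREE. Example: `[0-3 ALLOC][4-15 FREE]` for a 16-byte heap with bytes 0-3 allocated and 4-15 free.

Op 1: a = malloc(2) -> a = 0; heap: [0-1 ALLOC][2-16 FREE]
Op 2: a = realloc(a, 4) -> a = 0; heap: [0-3 ALLOC][4-16 FREE]
Op 3: b = malloc(1) -> b = 4; heap: [0-3 ALLOC][4-4 ALLOC][5-16 FREE]
Op 4: a = realloc(a, 1) -> a = 0; heap: [0-0 ALLOC][1-3 FREE][4-4 ALLOC][5-16 FREE]
Op 5: b = realloc(b, 6) -> b = 4; heap: [0-0 ALLOC][1-3 FREE][4-9 ALLOC][10-16 FREE]
Op 6: free(a) -> (freed a); heap: [0-3 FREE][4-9 ALLOC][10-16 FREE]
Op 7: b = realloc(b, 8) -> b = 4; heap: [0-3 FREE][4-11 ALLOC][12-16 FREE]
Op 8: c = malloc(3) -> c = 0; heap: [0-2 ALLOC][3-3 FREE][4-11 ALLOC][12-16 FREE]

Answer: [0-2 ALLOC][3-3 FREE][4-11 ALLOC][12-16 FREE]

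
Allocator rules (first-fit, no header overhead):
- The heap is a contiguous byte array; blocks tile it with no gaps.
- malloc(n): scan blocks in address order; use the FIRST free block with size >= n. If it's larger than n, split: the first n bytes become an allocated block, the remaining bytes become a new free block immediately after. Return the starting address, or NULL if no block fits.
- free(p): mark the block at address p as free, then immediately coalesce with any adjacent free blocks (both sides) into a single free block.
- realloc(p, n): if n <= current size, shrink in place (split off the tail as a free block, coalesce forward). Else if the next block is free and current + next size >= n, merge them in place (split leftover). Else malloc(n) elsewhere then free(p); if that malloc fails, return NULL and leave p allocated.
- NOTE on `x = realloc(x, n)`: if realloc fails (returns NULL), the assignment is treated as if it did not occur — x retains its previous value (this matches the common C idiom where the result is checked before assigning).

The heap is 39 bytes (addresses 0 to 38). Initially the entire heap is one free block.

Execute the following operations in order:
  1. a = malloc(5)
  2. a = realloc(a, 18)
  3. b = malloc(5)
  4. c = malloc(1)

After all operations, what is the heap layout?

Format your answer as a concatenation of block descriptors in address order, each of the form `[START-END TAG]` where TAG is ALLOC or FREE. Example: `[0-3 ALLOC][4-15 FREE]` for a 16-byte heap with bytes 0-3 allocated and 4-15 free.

Op 1: a = malloc(5) -> a = 0; heap: [0-4 ALLOC][5-38 FREE]
Op 2: a = realloc(a, 18) -> a = 0; heap: [0-17 ALLOC][18-38 FREE]
Op 3: b = malloc(5) -> b = 18; heap: [0-17 ALLOC][18-22 ALLOC][23-38 FREE]
Op 4: c = malloc(1) -> c = 23; heap: [0-17 ALLOC][18-22 ALLOC][23-23 ALLOC][24-38 FREE]

Answer: [0-17 ALLOC][18-22 ALLOC][23-23 ALLOC][24-38 FREE]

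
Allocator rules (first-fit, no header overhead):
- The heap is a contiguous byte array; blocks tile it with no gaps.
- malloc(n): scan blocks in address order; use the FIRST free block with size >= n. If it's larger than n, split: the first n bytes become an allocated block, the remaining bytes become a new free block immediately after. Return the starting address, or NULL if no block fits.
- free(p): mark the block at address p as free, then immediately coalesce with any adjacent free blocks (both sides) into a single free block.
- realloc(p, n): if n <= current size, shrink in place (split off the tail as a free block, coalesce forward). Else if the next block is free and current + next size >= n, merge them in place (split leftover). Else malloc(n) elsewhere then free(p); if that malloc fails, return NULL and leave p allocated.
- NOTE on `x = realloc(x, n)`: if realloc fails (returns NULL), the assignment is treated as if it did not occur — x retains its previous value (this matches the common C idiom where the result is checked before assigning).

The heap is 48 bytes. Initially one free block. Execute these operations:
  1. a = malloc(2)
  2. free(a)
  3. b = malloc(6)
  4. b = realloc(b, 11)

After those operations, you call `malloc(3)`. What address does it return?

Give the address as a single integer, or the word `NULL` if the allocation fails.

Op 1: a = malloc(2) -> a = 0; heap: [0-1 ALLOC][2-47 FREE]
Op 2: free(a) -> (freed a); heap: [0-47 FREE]
Op 3: b = malloc(6) -> b = 0; heap: [0-5 ALLOC][6-47 FREE]
Op 4: b = realloc(b, 11) -> b = 0; heap: [0-10 ALLOC][11-47 FREE]
malloc(3): first-fit scan over [0-10 ALLOC][11-47 FREE] -> 11

Answer: 11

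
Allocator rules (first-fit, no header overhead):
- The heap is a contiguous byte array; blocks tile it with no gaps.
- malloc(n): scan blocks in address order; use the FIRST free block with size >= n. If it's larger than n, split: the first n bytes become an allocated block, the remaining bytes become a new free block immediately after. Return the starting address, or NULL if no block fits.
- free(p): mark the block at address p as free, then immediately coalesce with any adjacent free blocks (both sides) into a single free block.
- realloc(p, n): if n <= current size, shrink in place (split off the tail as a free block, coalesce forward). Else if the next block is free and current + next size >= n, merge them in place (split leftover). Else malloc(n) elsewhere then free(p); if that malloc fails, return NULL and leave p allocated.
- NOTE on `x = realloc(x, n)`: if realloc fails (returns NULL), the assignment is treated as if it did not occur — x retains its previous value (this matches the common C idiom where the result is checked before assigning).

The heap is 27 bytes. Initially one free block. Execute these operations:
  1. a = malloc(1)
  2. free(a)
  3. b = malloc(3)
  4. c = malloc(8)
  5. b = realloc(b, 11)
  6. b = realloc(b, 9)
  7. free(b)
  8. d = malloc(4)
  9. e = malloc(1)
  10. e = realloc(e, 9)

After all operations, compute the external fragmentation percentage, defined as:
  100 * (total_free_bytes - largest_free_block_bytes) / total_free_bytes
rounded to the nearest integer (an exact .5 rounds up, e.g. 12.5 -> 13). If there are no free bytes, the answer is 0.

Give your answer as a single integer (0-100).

Op 1: a = malloc(1) -> a = 0; heap: [0-0 ALLOC][1-26 FREE]
Op 2: free(a) -> (freed a); heap: [0-26 FREE]
Op 3: b = malloc(3) -> b = 0; heap: [0-2 ALLOC][3-26 FREE]
Op 4: c = malloc(8) -> c = 3; heap: [0-2 ALLOC][3-10 ALLOC][11-26 FREE]
Op 5: b = realloc(b, 11) -> b = 11; heap: [0-2 FREE][3-10 ALLOC][11-21 ALLOC][22-26 FREE]
Op 6: b = realloc(b, 9) -> b = 11; heap: [0-2 FREE][3-10 ALLOC][11-19 ALLOC][20-26 FREE]
Op 7: free(b) -> (freed b); heap: [0-2 FREE][3-10 ALLOC][11-26 FREE]
Op 8: d = malloc(4) -> d = 11; heap: [0-2 FREE][3-10 ALLOC][11-14 ALLOC][15-26 FREE]
Op 9: e = malloc(1) -> e = 0; heap: [0-0 ALLOC][1-2 FREE][3-10 ALLOC][11-14 ALLOC][15-26 FREE]
Op 10: e = realloc(e, 9) -> e = 15; heap: [0-2 FREE][3-10 ALLOC][11-14 ALLOC][15-23 ALLOC][24-26 FREE]
Free blocks: [3 3] total_free=6 largest=3 -> 100*(6-3)/6 = 300/6 = 50

Answer: 50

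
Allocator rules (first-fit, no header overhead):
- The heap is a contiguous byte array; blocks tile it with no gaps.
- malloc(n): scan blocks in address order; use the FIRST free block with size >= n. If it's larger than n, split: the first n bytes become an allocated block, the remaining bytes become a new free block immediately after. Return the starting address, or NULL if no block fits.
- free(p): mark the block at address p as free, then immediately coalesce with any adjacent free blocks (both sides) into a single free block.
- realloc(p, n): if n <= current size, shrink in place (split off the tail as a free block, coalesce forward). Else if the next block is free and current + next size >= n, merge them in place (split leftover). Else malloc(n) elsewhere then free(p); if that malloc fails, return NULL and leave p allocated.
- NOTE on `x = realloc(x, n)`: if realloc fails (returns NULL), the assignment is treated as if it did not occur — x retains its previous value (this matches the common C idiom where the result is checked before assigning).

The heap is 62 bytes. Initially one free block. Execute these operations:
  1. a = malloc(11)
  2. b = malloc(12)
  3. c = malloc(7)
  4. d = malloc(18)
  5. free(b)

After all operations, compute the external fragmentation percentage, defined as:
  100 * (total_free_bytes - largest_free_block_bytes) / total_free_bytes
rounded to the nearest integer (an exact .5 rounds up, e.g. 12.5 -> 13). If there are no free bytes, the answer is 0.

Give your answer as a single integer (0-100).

Answer: 46

Derivation:
Op 1: a = malloc(11) -> a = 0; heap: [0-10 ALLOC][11-61 FREE]
Op 2: b = malloc(12) -> b = 11; heap: [0-10 ALLOC][11-22 ALLOC][23-61 FREE]
Op 3: c = malloc(7) -> c = 23; heap: [0-10 ALLOC][11-22 ALLOC][23-29 ALLOC][30-61 FREE]
Op 4: d = malloc(18) -> d = 30; heap: [0-10 ALLOC][11-22 ALLOC][23-29 ALLOC][30-47 ALLOC][48-61 FREE]
Op 5: free(b) -> (freed b); heap: [0-10 ALLOC][11-22 FREE][23-29 ALLOC][30-47 ALLOC][48-61 FREE]
Free blocks: [12 14] total_free=26 largest=14 -> 100*(26-14)/26 = 1200/26 ≈ 46.154 -> rounds to 46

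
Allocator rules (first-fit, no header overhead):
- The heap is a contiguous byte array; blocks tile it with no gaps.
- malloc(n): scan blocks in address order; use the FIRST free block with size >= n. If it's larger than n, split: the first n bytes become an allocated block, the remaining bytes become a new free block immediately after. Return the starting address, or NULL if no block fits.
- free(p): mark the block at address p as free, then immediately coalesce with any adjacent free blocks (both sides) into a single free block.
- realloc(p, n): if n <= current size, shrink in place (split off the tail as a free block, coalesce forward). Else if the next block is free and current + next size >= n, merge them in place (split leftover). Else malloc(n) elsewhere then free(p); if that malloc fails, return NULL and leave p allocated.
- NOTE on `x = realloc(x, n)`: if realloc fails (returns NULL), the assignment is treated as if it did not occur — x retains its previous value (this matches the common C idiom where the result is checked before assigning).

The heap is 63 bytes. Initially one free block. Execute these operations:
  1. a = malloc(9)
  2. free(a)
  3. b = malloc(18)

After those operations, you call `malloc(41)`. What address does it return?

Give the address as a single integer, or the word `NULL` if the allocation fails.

Answer: 18

Derivation:
Op 1: a = malloc(9) -> a = 0; heap: [0-8 ALLOC][9-62 FREE]
Op 2: free(a) -> (freed a); heap: [0-62 FREE]
Op 3: b = malloc(18) -> b = 0; heap: [0-17 ALLOC][18-62 FREE]
malloc(41): first-fit scan over [0-17 ALLOC][18-62 FREE] -> 18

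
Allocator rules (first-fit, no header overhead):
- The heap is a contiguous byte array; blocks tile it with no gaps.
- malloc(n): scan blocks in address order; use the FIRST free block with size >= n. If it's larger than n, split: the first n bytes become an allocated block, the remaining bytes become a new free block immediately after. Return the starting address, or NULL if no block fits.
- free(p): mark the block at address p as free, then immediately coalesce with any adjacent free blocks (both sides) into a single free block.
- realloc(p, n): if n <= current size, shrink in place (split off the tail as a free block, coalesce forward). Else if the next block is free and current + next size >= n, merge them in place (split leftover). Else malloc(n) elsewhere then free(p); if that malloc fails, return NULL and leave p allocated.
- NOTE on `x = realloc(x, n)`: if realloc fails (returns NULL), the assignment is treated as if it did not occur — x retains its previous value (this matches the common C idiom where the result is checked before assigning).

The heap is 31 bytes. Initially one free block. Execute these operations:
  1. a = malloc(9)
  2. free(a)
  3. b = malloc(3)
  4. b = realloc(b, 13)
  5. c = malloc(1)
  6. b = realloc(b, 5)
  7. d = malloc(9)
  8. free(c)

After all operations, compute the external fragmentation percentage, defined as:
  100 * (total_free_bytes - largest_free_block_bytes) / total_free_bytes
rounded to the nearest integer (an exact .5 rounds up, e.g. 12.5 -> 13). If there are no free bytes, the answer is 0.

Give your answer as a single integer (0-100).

Op 1: a = malloc(9) -> a = 0; heap: [0-8 ALLOC][9-30 FREE]
Op 2: free(a) -> (freed a); heap: [0-30 FREE]
Op 3: b = malloc(3) -> b = 0; heap: [0-2 ALLOC][3-30 FREE]
Op 4: b = realloc(b, 13) -> b = 0; heap: [0-12 ALLOC][13-30 FREE]
Op 5: c = malloc(1) -> c = 13; heap: [0-12 ALLOC][13-13 ALLOC][14-30 FREE]
Op 6: b = realloc(b, 5) -> b = 0; heap: [0-4 ALLOC][5-12 FREE][13-13 ALLOC][14-30 FREE]
Op 7: d = malloc(9) -> d = 14; heap: [0-4 ALLOC][5-12 FREE][13-13 ALLOC][14-22 ALLOC][23-30 FREE]
Op 8: free(c) -> (freed c); heap: [0-4 ALLOC][5-13 FREE][14-22 ALLOC][23-30 FREE]
Free blocks: [9 8] total_free=17 largest=9 -> 100*(17-9)/17 = 800/17 ≈ 47.059 -> rounds to 47

Answer: 47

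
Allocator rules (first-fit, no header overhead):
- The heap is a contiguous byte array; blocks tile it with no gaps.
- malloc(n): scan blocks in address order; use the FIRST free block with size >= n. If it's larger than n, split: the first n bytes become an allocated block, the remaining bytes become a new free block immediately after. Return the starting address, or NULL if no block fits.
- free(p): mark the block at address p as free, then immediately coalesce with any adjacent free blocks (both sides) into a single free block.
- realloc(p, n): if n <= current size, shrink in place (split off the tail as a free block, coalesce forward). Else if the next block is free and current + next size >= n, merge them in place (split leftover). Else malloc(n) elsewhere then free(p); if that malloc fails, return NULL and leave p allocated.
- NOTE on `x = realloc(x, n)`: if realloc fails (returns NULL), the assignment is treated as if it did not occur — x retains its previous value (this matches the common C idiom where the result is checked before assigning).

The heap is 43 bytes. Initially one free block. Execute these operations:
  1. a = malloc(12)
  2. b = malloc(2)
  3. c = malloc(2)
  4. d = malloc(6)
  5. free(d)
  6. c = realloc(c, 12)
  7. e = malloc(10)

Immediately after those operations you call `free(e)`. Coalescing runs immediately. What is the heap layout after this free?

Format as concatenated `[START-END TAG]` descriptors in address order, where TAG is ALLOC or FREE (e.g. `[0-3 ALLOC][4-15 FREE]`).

Answer: [0-11 ALLOC][12-13 ALLOC][14-25 ALLOC][26-42 FREE]

Derivation:
Op 1: a = malloc(12) -> a = 0; heap: [0-11 ALLOC][12-42 FREE]
Op 2: b = malloc(2) -> b = 12; heap: [0-11 ALLOC][12-13 ALLOC][14-42 FREE]
Op 3: c = malloc(2) -> c = 14; heap: [0-11 ALLOC][12-13 ALLOC][14-15 ALLOC][16-42 FREE]
Op 4: d = malloc(6) -> d = 16; heap: [0-11 ALLOC][12-13 ALLOC][14-15 ALLOC][16-21 ALLOC][22-42 FREE]
Op 5: free(d) -> (freed d); heap: [0-11 ALLOC][12-13 ALLOC][14-15 ALLOC][16-42 FREE]
Op 6: c = realloc(c, 12) -> c = 14; heap: [0-11 ALLOC][12-13 ALLOC][14-25 ALLOC][26-42 FREE]
Op 7: e = malloc(10) -> e = 26; heap: [0-11 ALLOC][12-13 ALLOC][14-25 ALLOC][26-35 ALLOC][36-42 FREE]
free(e): e = 26 -> block [26-35 ALLOC]; mark free, coalesce with adjacent free neighbors -> [0-11 ALLOC][12-13 ALLOC][14-25 ALLOC][26-42 FREE]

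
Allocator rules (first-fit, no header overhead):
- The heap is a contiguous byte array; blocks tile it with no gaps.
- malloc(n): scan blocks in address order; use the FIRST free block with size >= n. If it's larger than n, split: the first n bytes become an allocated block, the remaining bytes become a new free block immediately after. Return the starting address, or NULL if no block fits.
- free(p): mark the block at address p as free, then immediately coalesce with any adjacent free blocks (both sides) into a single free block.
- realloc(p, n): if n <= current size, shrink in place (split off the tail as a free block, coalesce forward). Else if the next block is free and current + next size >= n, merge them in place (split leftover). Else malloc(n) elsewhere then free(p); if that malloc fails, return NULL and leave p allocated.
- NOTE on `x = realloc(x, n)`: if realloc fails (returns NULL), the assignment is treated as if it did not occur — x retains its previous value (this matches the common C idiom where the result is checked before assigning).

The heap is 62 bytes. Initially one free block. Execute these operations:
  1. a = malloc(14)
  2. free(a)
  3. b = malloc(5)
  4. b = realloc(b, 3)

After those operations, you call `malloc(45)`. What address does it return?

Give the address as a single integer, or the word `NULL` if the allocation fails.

Answer: 3

Derivation:
Op 1: a = malloc(14) -> a = 0; heap: [0-13 ALLOC][14-61 FREE]
Op 2: free(a) -> (freed a); heap: [0-61 FREE]
Op 3: b = malloc(5) -> b = 0; heap: [0-4 ALLOC][5-61 FREE]
Op 4: b = realloc(b, 3) -> b = 0; heap: [0-2 ALLOC][3-61 FREE]
malloc(45): first-fit scan over [0-2 ALLOC][3-61 FREE] -> 3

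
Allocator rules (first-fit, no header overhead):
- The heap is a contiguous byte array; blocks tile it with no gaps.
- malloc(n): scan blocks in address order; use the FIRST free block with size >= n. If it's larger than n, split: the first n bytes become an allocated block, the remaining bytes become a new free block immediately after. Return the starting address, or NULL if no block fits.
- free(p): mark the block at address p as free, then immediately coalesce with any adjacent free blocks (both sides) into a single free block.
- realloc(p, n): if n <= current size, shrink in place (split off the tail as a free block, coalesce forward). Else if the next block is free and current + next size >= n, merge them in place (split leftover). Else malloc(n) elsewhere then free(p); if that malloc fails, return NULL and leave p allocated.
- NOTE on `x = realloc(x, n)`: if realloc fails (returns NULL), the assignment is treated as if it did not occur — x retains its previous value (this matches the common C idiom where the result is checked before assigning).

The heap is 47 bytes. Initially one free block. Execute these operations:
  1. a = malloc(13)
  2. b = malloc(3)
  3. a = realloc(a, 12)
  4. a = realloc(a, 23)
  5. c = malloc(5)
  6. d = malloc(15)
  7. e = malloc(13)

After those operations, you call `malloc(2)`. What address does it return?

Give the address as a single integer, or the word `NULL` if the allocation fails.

Answer: 5

Derivation:
Op 1: a = malloc(13) -> a = 0; heap: [0-12 ALLOC][13-46 FREE]
Op 2: b = malloc(3) -> b = 13; heap: [0-12 ALLOC][13-15 ALLOC][16-46 FREE]
Op 3: a = realloc(a, 12) -> a = 0; heap: [0-11 ALLOC][12-12 FREE][13-15 ALLOC][16-46 FREE]
Op 4: a = realloc(a, 23) -> a = 16; heap: [0-12 FREE][13-15 ALLOC][16-38 ALLOC][39-46 FREE]
Op 5: c = malloc(5) -> c = 0; heap: [0-4 ALLOC][5-12 FREE][13-15 ALLOC][16-38 ALLOC][39-46 FREE]
Op 6: d = malloc(15) -> d = NULL; heap: [0-4 ALLOC][5-12 FREE][13-15 ALLOC][16-38 ALLOC][39-46 FREE]
Op 7: e = malloc(13) -> e = NULL; heap: [0-4 ALLOC][5-12 FREE][13-15 ALLOC][16-38 ALLOC][39-46 FREE]
malloc(2): first-fit scan over [0-4 ALLOC][5-12 FREE][13-15 ALLOC][16-38 ALLOC][39-46 FREE] -> 5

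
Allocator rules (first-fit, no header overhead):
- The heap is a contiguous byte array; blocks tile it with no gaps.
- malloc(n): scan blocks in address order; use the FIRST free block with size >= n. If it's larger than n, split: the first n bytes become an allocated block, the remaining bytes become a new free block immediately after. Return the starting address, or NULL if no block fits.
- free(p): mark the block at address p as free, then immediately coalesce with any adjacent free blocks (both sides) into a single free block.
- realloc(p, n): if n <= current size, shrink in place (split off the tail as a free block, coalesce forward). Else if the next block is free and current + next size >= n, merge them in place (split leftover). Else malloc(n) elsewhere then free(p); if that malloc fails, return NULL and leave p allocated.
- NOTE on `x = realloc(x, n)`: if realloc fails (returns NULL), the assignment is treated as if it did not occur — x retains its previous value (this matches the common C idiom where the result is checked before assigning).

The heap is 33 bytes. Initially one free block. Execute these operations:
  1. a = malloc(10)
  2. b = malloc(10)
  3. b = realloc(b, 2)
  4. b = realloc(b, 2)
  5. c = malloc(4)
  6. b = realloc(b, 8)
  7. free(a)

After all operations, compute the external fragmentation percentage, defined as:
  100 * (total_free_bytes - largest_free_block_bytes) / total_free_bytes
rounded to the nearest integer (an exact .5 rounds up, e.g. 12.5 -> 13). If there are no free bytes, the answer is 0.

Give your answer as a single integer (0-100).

Answer: 43

Derivation:
Op 1: a = malloc(10) -> a = 0; heap: [0-9 ALLOC][10-32 FREE]
Op 2: b = malloc(10) -> b = 10; heap: [0-9 ALLOC][10-19 ALLOC][20-32 FREE]
Op 3: b = realloc(b, 2) -> b = 10; heap: [0-9 ALLOC][10-11 ALLOC][12-32 FREE]
Op 4: b = realloc(b, 2) -> b = 10; heap: [0-9 ALLOC][10-11 ALLOC][12-32 FREE]
Op 5: c = malloc(4) -> c = 12; heap: [0-9 ALLOC][10-11 ALLOC][12-15 ALLOC][16-32 FREE]
Op 6: b = realloc(b, 8) -> b = 16; heap: [0-9 ALLOC][10-11 FREE][12-15 ALLOC][16-23 ALLOC][24-32 FREE]
Op 7: free(a) -> (freed a); heap: [0-11 FREE][12-15 ALLOC][16-23 ALLOC][24-32 FREE]
Free blocks: [12 9] total_free=21 largest=12 -> 100*(21-12)/21 = 900/21 ≈ 42.857 -> rounds to 43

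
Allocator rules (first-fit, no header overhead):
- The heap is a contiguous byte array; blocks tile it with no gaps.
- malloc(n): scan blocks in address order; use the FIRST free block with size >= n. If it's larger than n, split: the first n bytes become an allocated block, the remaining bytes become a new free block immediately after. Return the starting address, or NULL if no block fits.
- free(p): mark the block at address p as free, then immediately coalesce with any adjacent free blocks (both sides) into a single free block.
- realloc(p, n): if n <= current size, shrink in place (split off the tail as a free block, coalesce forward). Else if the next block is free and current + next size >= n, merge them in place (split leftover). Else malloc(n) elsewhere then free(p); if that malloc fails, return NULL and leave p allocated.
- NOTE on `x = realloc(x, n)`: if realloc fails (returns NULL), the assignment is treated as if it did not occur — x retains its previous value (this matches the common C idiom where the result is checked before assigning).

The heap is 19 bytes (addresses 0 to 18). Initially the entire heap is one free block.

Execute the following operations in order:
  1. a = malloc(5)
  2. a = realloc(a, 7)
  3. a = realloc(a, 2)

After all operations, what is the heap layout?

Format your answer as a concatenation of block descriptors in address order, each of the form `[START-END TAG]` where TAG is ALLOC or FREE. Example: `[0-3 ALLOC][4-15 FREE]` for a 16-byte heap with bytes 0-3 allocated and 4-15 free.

Op 1: a = malloc(5) -> a = 0; heap: [0-4 ALLOC][5-18 FREE]
Op 2: a = realloc(a, 7) -> a = 0; heap: [0-6 ALLOC][7-18 FREE]
Op 3: a = realloc(a, 2) -> a = 0; heap: [0-1 ALLOC][2-18 FREE]

Answer: [0-1 ALLOC][2-18 FREE]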